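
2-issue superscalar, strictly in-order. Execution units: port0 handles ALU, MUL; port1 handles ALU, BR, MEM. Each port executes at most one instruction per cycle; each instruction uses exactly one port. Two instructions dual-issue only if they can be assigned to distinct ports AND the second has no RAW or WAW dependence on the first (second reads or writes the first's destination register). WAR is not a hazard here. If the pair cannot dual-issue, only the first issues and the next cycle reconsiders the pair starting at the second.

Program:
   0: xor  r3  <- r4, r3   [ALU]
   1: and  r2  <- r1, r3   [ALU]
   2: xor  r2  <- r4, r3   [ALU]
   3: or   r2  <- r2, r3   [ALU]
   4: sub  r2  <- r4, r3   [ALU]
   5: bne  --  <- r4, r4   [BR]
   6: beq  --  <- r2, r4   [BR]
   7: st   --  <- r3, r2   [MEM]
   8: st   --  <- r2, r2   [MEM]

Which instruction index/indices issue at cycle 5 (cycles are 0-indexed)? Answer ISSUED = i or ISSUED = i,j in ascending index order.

[0] i0  xor.ALU  -- RAW r3
[1] i1  and.ALU  -- WAW r2
[2] i2  xor.ALU  -- RAW+WAW r2
[3] i3  or.ALU  -- WAW r2
[4] i4+i5  sub.ALU bne.BR  -- pair
[5] i6  beq.BR  -- no-port BR/MEM
[6] i7  st.MEM  -- no-port MEM/MEM
[7] i8  st.MEM  -- tail

ISSUED = 6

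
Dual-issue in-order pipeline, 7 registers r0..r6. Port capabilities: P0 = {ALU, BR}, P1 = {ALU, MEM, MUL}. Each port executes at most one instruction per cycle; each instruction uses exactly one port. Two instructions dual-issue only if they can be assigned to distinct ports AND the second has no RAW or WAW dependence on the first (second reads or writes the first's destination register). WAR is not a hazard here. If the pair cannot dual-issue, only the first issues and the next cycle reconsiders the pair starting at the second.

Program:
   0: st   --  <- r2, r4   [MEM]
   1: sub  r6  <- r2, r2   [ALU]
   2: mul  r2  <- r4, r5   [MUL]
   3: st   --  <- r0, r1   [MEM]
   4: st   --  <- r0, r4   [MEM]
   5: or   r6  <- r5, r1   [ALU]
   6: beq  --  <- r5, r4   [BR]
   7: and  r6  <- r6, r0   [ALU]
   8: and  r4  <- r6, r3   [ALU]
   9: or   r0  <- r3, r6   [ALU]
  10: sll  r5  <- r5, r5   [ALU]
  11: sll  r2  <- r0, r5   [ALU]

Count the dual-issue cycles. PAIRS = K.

#0 head=0: st.MEM+sub.ALU i0+i1 2-wide
#1 head=2: mul.MUL i2 no-port MUL/MEM
#2 head=3: st.MEM i3 no-port MEM/MEM
#3 head=4: st.MEM+or.ALU i4+i5 2-wide
#4 head=6: beq.BR+and.ALU i6+i7 2-wide
#5 head=8: and.ALU+or.ALU i8+i9 2-wide
#6 head=10: sll.ALU i10 RAW r5
#7 head=11: sll.ALU i11 tail

PAIRS = 4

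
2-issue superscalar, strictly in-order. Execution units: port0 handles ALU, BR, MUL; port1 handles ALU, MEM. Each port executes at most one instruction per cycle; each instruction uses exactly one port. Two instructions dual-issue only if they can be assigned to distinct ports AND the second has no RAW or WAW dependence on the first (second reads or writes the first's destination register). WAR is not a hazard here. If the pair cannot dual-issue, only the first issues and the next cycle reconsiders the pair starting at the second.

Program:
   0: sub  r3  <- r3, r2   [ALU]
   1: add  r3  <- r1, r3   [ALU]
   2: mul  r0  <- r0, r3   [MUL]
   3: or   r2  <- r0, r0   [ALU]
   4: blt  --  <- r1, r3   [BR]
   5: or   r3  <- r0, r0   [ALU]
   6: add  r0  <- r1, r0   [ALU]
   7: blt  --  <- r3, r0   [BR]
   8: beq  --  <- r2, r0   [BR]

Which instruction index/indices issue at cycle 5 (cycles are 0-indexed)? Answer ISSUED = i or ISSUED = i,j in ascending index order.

ISSUED = 7

c0: i0 sub  RAW+WAW r3
c1: i1 add  RAW r3
c2: i2 mul  RAW r0
c3: i3+i4 or+blt  2-wide
c4: i5+i6 or+add  2-wide
c5: i7 blt  no-port BR/BR
c6: i8 beq  tail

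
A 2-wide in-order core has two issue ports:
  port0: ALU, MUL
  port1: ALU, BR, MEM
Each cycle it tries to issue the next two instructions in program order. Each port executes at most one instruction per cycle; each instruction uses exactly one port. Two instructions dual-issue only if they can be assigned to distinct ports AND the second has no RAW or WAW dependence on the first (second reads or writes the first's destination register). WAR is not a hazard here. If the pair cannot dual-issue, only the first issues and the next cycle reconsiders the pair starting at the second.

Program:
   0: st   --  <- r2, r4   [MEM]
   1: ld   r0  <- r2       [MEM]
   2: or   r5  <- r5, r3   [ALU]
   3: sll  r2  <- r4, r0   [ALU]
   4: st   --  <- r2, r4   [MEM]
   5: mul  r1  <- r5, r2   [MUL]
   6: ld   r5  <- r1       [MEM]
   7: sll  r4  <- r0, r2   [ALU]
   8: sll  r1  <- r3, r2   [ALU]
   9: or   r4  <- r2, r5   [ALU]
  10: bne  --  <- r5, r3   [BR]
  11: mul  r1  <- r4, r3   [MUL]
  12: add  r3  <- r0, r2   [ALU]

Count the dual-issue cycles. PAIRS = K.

PAIRS = 5

0. st @i0  | no-port MEM/MEM
1. ld or @i1&i2  | pair
2. sll @i3  | RAW r2
3. st mul @i4&i5  | pair
4. ld sll @i6&i7  | pair
5. sll or @i8&i9  | pair
6. bne mul @i10&i11  | pair
7. add @i12  | tail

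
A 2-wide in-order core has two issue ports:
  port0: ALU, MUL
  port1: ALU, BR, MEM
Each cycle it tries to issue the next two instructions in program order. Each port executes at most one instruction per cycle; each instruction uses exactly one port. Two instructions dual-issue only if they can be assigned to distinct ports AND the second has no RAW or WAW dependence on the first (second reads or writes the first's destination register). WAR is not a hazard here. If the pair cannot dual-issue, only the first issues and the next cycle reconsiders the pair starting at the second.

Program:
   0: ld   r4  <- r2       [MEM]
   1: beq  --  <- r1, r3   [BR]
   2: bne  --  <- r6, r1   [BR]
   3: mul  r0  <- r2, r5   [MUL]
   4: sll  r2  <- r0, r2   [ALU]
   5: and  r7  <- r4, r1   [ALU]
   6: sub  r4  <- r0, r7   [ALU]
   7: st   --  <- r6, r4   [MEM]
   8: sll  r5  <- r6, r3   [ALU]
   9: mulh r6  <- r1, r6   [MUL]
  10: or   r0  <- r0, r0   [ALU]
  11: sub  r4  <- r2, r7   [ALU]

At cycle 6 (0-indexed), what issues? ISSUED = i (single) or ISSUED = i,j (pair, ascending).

t=0 i0:ld ; no-port MEM/BR
t=1 i1:beq ; no-port BR/BR
t=2 i2+i3:bne+mul ; pair
t=3 i4+i5:sll+and ; pair
t=4 i6:sub ; RAW r4
t=5 i7+i8:st+sll ; pair
t=6 i9+i10:mulh+or ; pair
t=7 i11:sub ; tail

ISSUED = 9,10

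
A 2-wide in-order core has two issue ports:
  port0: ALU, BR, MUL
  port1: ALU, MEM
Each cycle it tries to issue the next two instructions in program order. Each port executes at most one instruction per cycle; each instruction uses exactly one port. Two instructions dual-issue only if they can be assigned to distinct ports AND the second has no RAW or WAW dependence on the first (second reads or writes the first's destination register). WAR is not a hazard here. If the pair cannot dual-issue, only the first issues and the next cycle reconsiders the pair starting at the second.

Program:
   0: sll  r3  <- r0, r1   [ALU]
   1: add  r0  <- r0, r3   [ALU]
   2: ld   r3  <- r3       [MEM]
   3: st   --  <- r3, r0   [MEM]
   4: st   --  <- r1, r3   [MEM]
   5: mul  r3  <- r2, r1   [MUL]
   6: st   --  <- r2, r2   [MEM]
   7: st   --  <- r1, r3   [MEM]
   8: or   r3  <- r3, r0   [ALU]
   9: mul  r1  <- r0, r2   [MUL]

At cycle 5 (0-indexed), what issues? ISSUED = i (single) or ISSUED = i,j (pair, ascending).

ISSUED = 7,8

c0: i0 sll.ALU  RAW r3
c1: i1,i2 add.ALU/ld.MEM  pair
c2: i3 st.MEM  no-port MEM/MEM
c3: i4,i5 st.MEM/mul.MUL  pair
c4: i6 st.MEM  no-port MEM/MEM
c5: i7,i8 st.MEM/or.ALU  pair
c6: i9 mul.MUL  tail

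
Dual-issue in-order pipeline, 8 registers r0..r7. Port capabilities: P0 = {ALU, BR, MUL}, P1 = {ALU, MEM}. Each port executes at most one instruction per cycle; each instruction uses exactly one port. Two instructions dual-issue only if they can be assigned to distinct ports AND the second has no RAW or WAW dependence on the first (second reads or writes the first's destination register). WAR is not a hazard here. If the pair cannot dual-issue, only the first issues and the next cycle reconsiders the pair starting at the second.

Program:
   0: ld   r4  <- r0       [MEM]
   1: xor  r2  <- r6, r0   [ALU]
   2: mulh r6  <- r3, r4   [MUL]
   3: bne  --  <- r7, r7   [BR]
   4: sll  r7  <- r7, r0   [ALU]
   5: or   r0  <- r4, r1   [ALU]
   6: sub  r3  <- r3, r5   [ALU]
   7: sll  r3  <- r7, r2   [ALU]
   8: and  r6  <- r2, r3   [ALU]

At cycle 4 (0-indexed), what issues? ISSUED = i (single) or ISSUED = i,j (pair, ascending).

[0] i0&i1  ld+xor  -- dual
[1] i2  mulh  -- no-port MUL/BR
[2] i3&i4  bne+sll  -- dual
[3] i5&i6  or+sub  -- dual
[4] i7  sll  -- RAW r3
[5] i8  and  -- tail

ISSUED = 7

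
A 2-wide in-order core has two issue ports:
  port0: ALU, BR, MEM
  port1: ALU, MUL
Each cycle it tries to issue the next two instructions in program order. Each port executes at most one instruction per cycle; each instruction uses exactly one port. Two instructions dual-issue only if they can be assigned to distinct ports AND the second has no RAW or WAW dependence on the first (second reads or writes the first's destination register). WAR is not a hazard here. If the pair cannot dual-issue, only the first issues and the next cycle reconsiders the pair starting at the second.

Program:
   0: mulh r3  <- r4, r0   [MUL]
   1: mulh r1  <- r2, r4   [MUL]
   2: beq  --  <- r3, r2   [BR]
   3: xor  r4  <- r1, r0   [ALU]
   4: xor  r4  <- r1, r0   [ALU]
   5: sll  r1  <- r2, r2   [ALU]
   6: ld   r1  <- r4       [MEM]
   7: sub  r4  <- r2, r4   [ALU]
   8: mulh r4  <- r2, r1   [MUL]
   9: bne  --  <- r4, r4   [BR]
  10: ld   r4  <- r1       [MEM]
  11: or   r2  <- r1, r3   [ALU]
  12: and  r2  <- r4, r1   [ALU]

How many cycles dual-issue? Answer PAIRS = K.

PAIRS = 4

  cy0 -> i0 (mulh) no-port MUL/MUL
  cy1 -> i1/i2 (mulh+beq) dual
  cy2 -> i3 (xor) WAW r4
  cy3 -> i4/i5 (xor+sll) dual
  cy4 -> i6/i7 (ld+sub) dual
  cy5 -> i8 (mulh) RAW r4
  cy6 -> i9 (bne) no-port BR/MEM
  cy7 -> i10/i11 (ld+or) dual
  cy8 -> i12 (and) tail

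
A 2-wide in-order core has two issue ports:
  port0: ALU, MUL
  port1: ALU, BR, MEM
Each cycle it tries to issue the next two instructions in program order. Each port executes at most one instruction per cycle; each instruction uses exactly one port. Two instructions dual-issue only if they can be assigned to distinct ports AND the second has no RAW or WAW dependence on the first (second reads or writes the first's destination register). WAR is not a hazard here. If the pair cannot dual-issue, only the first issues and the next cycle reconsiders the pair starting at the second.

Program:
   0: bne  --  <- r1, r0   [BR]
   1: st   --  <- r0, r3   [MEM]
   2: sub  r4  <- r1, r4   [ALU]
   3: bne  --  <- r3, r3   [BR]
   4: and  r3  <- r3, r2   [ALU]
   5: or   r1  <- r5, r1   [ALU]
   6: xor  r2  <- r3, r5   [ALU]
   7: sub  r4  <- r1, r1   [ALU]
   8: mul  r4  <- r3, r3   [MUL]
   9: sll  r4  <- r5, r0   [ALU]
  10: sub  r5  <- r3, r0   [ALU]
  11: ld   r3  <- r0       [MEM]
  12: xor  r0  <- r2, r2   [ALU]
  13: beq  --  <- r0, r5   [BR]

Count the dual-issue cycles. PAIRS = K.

c0: i0 bne  no-port BR/MEM
c1: i1/i2 st;sub  pair
c2: i3/i4 bne;and  pair
c3: i5/i6 or;xor  pair
c4: i7 sub  WAW r4
c5: i8 mul  WAW r4
c6: i9/i10 sll;sub  pair
c7: i11/i12 ld;xor  pair
c8: i13 beq  tail

PAIRS = 5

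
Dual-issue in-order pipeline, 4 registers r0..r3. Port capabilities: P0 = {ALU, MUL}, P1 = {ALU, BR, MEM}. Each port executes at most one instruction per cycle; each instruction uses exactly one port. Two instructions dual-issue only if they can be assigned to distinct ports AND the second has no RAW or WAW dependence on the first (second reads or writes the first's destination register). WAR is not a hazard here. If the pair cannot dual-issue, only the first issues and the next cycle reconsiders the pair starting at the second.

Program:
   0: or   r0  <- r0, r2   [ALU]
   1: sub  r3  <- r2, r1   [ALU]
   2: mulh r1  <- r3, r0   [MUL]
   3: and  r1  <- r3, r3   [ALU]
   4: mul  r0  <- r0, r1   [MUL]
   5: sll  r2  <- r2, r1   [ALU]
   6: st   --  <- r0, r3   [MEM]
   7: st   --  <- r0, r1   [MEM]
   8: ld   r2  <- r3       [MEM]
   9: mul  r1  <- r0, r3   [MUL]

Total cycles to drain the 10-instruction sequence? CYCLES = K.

t=0 i0&i1:or+sub ; pair
t=1 i2:mulh ; WAW r1
t=2 i3:and ; RAW r1
t=3 i4&i5:mul+sll ; pair
t=4 i6:st ; no-port MEM/MEM
t=5 i7:st ; no-port MEM/MEM
t=6 i8&i9:ld+mul ; pair

CYCLES = 7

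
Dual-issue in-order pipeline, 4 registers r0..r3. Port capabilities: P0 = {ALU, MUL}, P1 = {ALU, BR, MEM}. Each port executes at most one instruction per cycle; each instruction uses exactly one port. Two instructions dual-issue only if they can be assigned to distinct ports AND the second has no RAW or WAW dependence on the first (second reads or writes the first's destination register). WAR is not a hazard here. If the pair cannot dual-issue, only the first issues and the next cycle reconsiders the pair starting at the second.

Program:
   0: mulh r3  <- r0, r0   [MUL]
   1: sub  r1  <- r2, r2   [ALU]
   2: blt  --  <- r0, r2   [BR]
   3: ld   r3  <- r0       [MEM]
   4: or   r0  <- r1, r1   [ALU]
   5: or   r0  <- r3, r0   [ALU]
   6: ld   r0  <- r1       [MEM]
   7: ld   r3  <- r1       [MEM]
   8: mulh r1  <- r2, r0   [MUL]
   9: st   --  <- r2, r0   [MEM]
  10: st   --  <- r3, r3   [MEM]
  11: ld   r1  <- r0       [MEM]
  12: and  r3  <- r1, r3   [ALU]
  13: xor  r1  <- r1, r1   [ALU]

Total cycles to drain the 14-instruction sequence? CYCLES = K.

t=0 i0&i1:mulh.MUL;sub.ALU ; dual
t=1 i2:blt.BR ; no-port BR/MEM
t=2 i3&i4:ld.MEM;or.ALU ; dual
t=3 i5:or.ALU ; WAW r0
t=4 i6:ld.MEM ; no-port MEM/MEM
t=5 i7&i8:ld.MEM;mulh.MUL ; dual
t=6 i9:st.MEM ; no-port MEM/MEM
t=7 i10:st.MEM ; no-port MEM/MEM
t=8 i11:ld.MEM ; RAW r1
t=9 i12&i13:and.ALU;xor.ALU ; dual

CYCLES = 10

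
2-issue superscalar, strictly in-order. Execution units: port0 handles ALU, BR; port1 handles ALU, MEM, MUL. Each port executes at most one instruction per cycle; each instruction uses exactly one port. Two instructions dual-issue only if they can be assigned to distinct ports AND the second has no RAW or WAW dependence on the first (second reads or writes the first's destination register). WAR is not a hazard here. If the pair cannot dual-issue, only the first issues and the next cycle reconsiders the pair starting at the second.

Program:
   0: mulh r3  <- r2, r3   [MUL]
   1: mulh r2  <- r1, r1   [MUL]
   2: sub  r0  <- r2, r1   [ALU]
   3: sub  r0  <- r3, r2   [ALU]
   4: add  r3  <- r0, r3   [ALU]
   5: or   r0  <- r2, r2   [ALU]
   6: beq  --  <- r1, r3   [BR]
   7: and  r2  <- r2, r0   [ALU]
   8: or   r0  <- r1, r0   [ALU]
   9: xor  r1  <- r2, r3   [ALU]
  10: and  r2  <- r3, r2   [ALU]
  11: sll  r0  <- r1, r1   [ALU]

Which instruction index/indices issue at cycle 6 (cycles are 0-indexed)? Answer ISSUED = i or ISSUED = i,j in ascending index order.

c0: i0 mulh  no-port MUL/MUL
c1: i1 mulh  RAW r2
c2: i2 sub  WAW r0
c3: i3 sub  RAW r0
c4: i4/i5 add;or  2-wide
c5: i6/i7 beq;and  2-wide
c6: i8/i9 or;xor  2-wide
c7: i10/i11 and;sll  2-wide

ISSUED = 8,9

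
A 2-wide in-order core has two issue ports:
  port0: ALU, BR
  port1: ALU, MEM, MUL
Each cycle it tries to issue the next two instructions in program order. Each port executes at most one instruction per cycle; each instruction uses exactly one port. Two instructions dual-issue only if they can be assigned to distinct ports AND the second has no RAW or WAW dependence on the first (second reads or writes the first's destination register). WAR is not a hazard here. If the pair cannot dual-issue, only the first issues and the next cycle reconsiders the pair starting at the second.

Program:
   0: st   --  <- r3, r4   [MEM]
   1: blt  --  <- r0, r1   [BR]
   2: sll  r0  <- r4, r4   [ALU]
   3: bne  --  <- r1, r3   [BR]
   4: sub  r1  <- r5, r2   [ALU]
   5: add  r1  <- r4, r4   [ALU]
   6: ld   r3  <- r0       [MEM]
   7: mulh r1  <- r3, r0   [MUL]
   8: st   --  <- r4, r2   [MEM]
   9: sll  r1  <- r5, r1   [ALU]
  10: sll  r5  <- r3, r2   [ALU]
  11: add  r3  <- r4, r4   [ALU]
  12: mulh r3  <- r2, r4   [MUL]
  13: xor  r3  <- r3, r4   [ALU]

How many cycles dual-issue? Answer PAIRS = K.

PAIRS = 5

[0] i0+i1  st.MEM+blt.BR  -- dual
[1] i2+i3  sll.ALU+bne.BR  -- dual
[2] i4  sub.ALU  -- WAW r1
[3] i5+i6  add.ALU+ld.MEM  -- dual
[4] i7  mulh.MUL  -- no-port MUL/MEM
[5] i8+i9  st.MEM+sll.ALU  -- dual
[6] i10+i11  sll.ALU+add.ALU  -- dual
[7] i12  mulh.MUL  -- RAW+WAW r3
[8] i13  xor.ALU  -- tail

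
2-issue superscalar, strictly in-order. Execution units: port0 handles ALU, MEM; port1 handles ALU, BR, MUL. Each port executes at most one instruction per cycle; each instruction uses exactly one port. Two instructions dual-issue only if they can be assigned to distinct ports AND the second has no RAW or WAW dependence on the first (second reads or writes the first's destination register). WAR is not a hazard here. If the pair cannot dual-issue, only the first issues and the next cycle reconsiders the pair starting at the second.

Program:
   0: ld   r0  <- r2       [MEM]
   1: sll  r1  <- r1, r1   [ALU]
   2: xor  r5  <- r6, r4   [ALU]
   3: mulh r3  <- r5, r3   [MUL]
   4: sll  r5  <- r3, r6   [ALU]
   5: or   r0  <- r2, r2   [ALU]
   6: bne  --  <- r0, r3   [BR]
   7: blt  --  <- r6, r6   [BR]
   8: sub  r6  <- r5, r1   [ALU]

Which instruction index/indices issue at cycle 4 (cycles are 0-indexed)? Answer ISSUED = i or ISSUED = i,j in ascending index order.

ISSUED = 6

t=0 i0,i1:ld.MEM+sll.ALU ; 2-wide
t=1 i2:xor.ALU ; RAW r5
t=2 i3:mulh.MUL ; RAW r3
t=3 i4,i5:sll.ALU+or.ALU ; 2-wide
t=4 i6:bne.BR ; no-port BR/BR
t=5 i7,i8:blt.BR+sub.ALU ; 2-wide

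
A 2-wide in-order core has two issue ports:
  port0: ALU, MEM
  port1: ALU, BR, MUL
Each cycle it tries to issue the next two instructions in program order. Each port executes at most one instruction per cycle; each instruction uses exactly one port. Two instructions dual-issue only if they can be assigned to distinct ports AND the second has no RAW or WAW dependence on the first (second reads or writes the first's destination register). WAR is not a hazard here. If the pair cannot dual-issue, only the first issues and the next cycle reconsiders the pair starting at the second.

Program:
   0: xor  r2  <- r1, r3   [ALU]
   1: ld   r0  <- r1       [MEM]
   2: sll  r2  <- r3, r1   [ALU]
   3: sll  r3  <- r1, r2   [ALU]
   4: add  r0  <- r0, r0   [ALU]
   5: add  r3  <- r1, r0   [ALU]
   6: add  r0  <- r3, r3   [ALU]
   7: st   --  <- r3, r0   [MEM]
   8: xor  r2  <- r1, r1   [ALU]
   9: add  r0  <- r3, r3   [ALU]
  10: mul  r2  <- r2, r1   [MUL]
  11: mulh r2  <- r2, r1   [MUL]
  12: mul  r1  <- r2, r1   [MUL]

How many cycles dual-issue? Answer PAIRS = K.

PAIRS = 4

0. xor;ld @i0+i1  | dual
1. sll @i2  | RAW r2
2. sll;add @i3+i4  | dual
3. add @i5  | RAW r3
4. add @i6  | RAW r0
5. st;xor @i7+i8  | dual
6. add;mul @i9+i10  | dual
7. mulh @i11  | no-port MUL/MUL
8. mul @i12  | tail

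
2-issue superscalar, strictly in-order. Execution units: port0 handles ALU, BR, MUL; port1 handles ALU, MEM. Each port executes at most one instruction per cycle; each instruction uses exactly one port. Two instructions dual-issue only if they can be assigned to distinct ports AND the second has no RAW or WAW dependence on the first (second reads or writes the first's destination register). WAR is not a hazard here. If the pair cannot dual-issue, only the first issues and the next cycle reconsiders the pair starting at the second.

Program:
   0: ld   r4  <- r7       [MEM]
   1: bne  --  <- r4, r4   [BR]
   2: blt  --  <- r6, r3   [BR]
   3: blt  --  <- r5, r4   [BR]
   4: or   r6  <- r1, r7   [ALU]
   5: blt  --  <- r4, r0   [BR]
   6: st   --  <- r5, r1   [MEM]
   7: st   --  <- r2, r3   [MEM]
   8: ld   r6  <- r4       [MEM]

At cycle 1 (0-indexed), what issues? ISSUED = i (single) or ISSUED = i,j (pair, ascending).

ISSUED = 1

c0: i0 ld  RAW r4
c1: i1 bne  no-port BR/BR
c2: i2 blt  no-port BR/BR
c3: i3&i4 blt or  dual
c4: i5&i6 blt st  dual
c5: i7 st  no-port MEM/MEM
c6: i8 ld  tail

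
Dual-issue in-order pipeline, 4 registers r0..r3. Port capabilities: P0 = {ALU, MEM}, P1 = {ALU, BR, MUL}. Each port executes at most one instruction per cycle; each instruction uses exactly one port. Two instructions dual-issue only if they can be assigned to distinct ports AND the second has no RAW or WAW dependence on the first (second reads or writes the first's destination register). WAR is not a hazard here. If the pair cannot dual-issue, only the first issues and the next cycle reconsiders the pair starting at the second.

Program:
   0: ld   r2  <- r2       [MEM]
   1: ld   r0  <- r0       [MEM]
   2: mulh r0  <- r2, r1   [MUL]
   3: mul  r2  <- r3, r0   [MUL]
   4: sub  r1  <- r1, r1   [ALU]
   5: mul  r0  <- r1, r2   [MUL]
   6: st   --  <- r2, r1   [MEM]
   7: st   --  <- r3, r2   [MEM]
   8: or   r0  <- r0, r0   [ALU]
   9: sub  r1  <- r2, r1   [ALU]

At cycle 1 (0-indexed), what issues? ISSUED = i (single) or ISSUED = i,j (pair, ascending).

t=0 i0:ld ; no-port MEM/MEM
t=1 i1:ld ; WAW r0
t=2 i2:mulh ; no-port MUL/MUL
t=3 i3,i4:mul sub ; 2-wide
t=4 i5,i6:mul st ; 2-wide
t=5 i7,i8:st or ; 2-wide
t=6 i9:sub ; tail

ISSUED = 1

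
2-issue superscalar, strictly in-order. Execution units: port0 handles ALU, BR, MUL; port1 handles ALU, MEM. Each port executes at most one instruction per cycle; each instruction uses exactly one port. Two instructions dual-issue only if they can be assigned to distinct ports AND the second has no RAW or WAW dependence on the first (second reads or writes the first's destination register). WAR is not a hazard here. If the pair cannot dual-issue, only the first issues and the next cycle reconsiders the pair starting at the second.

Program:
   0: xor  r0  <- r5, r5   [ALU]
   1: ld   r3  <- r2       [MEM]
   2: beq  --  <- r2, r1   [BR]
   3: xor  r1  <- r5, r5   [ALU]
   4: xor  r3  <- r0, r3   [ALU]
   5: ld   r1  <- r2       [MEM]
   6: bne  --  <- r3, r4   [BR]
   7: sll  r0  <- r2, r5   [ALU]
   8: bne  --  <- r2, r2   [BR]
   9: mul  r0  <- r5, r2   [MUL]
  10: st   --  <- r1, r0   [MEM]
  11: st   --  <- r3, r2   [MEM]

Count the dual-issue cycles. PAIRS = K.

PAIRS = 4

0. xor.ALU ld.MEM @i0,i1  | 2-wide
1. beq.BR xor.ALU @i2,i3  | 2-wide
2. xor.ALU ld.MEM @i4,i5  | 2-wide
3. bne.BR sll.ALU @i6,i7  | 2-wide
4. bne.BR @i8  | no-port BR/MUL
5. mul.MUL @i9  | RAW r0
6. st.MEM @i10  | no-port MEM/MEM
7. st.MEM @i11  | tail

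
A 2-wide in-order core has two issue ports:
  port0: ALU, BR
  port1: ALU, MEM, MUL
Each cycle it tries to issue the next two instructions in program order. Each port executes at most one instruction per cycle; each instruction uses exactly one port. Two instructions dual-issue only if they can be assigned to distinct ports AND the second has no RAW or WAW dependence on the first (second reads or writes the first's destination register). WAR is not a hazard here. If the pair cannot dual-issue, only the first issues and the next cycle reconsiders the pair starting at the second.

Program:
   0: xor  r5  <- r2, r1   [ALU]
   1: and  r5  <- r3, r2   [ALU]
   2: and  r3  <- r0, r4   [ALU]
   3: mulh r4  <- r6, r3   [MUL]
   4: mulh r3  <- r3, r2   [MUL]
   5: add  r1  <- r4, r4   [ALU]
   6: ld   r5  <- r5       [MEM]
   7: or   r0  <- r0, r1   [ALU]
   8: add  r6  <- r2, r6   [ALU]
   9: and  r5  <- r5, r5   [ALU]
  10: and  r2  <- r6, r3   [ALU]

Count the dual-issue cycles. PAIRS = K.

#0 head=0: xor i0 WAW r5
#1 head=1: and+and i1+i2 2-wide
#2 head=3: mulh i3 no-port MUL/MUL
#3 head=4: mulh+add i4+i5 2-wide
#4 head=6: ld+or i6+i7 2-wide
#5 head=8: add+and i8+i9 2-wide
#6 head=10: and i10 tail

PAIRS = 4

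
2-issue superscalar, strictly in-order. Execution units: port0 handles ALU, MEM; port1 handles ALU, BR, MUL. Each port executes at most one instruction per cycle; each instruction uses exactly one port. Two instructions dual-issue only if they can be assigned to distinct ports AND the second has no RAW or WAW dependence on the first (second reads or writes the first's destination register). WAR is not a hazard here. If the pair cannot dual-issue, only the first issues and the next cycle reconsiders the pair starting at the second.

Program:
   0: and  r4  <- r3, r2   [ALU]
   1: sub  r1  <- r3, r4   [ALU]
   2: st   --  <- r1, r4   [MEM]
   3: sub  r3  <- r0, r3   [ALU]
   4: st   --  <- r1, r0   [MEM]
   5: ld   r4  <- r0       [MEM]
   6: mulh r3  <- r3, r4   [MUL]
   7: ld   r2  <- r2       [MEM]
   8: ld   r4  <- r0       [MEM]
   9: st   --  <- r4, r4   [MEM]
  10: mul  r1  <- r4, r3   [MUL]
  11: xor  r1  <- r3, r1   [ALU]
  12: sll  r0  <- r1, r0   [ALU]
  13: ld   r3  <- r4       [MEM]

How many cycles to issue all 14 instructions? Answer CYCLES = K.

  cy0 -> i0 (and) RAW r4
  cy1 -> i1 (sub) RAW r1
  cy2 -> i2&i3 (st/sub) 2-wide
  cy3 -> i4 (st) no-port MEM/MEM
  cy4 -> i5 (ld) RAW r4
  cy5 -> i6&i7 (mulh/ld) 2-wide
  cy6 -> i8 (ld) no-port MEM/MEM
  cy7 -> i9&i10 (st/mul) 2-wide
  cy8 -> i11 (xor) RAW r1
  cy9 -> i12&i13 (sll/ld) 2-wide

CYCLES = 10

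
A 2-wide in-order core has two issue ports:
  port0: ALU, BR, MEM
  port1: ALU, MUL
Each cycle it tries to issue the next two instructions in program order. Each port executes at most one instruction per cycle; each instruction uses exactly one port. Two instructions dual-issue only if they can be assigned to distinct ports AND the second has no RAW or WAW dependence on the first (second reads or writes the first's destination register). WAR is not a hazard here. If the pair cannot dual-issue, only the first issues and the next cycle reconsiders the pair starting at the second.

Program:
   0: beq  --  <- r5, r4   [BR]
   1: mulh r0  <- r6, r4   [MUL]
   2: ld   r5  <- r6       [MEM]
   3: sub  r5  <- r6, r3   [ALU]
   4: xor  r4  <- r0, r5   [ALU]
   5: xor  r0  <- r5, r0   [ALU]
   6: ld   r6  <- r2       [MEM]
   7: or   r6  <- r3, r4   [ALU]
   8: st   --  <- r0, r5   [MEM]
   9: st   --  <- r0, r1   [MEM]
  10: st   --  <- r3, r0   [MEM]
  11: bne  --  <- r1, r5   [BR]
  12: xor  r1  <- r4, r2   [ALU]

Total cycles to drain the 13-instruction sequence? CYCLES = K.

CYCLES = 9

#0 head=0: beq.BR mulh.MUL i0,i1 pair
#1 head=2: ld.MEM i2 WAW r5
#2 head=3: sub.ALU i3 RAW r5
#3 head=4: xor.ALU xor.ALU i4,i5 pair
#4 head=6: ld.MEM i6 WAW r6
#5 head=7: or.ALU st.MEM i7,i8 pair
#6 head=9: st.MEM i9 no-port MEM/MEM
#7 head=10: st.MEM i10 no-port MEM/BR
#8 head=11: bne.BR xor.ALU i11,i12 pair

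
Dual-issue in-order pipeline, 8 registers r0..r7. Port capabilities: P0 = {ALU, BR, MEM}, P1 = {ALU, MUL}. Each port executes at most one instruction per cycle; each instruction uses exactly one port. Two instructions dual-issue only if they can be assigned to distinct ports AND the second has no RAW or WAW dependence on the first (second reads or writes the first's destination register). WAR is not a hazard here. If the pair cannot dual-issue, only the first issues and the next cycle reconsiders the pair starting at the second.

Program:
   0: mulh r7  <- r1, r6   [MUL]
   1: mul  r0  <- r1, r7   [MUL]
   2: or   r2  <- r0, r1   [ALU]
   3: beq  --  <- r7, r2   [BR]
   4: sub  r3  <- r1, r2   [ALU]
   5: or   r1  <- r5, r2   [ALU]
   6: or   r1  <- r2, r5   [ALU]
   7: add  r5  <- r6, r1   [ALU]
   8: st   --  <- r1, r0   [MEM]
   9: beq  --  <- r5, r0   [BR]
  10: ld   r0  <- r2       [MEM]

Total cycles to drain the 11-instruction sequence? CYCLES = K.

CYCLES = 9

t=0 i0:mulh.MUL ; no-port MUL/MUL
t=1 i1:mul.MUL ; RAW r0
t=2 i2:or.ALU ; RAW r2
t=3 i3/i4:beq.BR;sub.ALU ; 2-wide
t=4 i5:or.ALU ; WAW r1
t=5 i6:or.ALU ; RAW r1
t=6 i7/i8:add.ALU;st.MEM ; 2-wide
t=7 i9:beq.BR ; no-port BR/MEM
t=8 i10:ld.MEM ; tail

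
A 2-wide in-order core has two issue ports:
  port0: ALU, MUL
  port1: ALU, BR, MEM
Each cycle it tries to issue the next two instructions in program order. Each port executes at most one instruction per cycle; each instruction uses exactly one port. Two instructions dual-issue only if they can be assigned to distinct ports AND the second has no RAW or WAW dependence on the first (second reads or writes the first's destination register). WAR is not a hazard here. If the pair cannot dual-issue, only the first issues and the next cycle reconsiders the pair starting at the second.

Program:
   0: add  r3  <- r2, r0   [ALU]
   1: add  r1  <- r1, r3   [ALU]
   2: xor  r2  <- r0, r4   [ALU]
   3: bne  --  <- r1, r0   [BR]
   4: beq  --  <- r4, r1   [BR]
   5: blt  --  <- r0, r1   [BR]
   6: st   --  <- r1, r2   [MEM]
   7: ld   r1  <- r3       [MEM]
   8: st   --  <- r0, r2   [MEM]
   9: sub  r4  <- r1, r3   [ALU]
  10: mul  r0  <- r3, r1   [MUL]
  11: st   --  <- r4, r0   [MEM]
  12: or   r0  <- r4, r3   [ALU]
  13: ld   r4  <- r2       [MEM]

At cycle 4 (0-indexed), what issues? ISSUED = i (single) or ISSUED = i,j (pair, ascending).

  cy0 -> i0 (add) RAW r3
  cy1 -> i1/i2 (add;xor) dual
  cy2 -> i3 (bne) no-port BR/BR
  cy3 -> i4 (beq) no-port BR/BR
  cy4 -> i5 (blt) no-port BR/MEM
  cy5 -> i6 (st) no-port MEM/MEM
  cy6 -> i7 (ld) no-port MEM/MEM
  cy7 -> i8/i9 (st;sub) dual
  cy8 -> i10 (mul) RAW r0
  cy9 -> i11/i12 (st;or) dual
  cy10 -> i13 (ld) tail

ISSUED = 5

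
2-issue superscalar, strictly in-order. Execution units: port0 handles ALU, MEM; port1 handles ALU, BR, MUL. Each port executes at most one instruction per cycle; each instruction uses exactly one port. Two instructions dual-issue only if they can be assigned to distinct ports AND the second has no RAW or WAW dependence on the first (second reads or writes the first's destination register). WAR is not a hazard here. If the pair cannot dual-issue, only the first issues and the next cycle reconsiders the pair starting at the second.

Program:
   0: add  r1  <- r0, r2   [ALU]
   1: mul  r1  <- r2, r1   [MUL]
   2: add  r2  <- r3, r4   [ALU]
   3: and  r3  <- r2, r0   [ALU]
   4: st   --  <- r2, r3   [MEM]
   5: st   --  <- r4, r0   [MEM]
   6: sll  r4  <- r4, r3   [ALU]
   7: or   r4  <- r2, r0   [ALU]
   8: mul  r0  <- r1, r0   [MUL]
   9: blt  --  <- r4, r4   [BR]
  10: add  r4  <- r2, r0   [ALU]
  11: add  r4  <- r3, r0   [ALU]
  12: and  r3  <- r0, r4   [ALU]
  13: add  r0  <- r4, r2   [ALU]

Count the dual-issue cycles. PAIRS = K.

0. add.ALU @i0  | RAW+WAW r1
1. mul.MUL;add.ALU @i1+i2  | pair
2. and.ALU @i3  | RAW r3
3. st.MEM @i4  | no-port MEM/MEM
4. st.MEM;sll.ALU @i5+i6  | pair
5. or.ALU;mul.MUL @i7+i8  | pair
6. blt.BR;add.ALU @i9+i10  | pair
7. add.ALU @i11  | RAW r4
8. and.ALU;add.ALU @i12+i13  | pair

PAIRS = 5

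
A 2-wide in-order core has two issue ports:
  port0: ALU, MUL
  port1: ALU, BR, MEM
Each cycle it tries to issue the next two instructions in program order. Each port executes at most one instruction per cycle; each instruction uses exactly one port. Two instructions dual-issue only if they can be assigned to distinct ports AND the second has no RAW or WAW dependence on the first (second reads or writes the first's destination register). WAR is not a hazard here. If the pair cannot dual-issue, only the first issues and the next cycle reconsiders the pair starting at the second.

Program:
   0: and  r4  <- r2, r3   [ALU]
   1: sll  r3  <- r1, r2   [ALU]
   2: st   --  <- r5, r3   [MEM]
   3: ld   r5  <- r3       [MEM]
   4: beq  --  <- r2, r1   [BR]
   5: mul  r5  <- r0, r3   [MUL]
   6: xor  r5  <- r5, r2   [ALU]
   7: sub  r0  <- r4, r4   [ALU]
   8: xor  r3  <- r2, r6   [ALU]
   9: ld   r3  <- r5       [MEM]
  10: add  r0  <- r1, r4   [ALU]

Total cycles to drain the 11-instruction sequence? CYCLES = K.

CYCLES = 7

[0] i0&i1  and sll  -- pair
[1] i2  st  -- no-port MEM/MEM
[2] i3  ld  -- no-port MEM/BR
[3] i4&i5  beq mul  -- pair
[4] i6&i7  xor sub  -- pair
[5] i8  xor  -- WAW r3
[6] i9&i10  ld add  -- pair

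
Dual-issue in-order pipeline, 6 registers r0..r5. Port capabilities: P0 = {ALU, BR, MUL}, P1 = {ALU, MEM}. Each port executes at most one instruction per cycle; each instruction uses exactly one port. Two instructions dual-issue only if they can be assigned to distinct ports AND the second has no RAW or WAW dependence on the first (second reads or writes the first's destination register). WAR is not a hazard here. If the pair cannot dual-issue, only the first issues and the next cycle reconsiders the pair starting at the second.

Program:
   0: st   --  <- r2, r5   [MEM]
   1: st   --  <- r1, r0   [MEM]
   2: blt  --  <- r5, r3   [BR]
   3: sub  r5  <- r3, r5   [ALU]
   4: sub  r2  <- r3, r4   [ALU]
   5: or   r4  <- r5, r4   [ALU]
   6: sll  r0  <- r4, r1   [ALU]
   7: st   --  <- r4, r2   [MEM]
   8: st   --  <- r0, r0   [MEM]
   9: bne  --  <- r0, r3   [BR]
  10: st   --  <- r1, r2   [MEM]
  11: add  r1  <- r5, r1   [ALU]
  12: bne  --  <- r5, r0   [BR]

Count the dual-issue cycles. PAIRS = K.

PAIRS = 5

0. st.MEM @i0  | no-port MEM/MEM
1. st.MEM blt.BR @i1&i2  | dual
2. sub.ALU sub.ALU @i3&i4  | dual
3. or.ALU @i5  | RAW r4
4. sll.ALU st.MEM @i6&i7  | dual
5. st.MEM bne.BR @i8&i9  | dual
6. st.MEM add.ALU @i10&i11  | dual
7. bne.BR @i12  | tail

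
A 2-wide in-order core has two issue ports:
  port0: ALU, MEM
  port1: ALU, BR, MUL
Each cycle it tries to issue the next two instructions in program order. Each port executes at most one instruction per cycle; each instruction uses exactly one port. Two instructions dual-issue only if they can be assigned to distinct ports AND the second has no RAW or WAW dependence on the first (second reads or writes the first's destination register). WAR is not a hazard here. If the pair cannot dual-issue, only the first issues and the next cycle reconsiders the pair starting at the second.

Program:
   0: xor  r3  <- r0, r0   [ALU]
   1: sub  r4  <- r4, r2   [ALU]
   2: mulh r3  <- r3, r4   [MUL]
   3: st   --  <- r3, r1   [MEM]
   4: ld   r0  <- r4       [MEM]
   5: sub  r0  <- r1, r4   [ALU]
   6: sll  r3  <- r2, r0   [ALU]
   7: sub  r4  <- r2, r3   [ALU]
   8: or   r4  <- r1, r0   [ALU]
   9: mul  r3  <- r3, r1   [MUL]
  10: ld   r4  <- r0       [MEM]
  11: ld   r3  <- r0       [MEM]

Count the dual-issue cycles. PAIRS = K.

c0: i0,i1 xor.ALU;sub.ALU  2-wide
c1: i2 mulh.MUL  RAW r3
c2: i3 st.MEM  no-port MEM/MEM
c3: i4 ld.MEM  WAW r0
c4: i5 sub.ALU  RAW r0
c5: i6 sll.ALU  RAW r3
c6: i7 sub.ALU  WAW r4
c7: i8,i9 or.ALU;mul.MUL  2-wide
c8: i10 ld.MEM  no-port MEM/MEM
c9: i11 ld.MEM  tail

PAIRS = 2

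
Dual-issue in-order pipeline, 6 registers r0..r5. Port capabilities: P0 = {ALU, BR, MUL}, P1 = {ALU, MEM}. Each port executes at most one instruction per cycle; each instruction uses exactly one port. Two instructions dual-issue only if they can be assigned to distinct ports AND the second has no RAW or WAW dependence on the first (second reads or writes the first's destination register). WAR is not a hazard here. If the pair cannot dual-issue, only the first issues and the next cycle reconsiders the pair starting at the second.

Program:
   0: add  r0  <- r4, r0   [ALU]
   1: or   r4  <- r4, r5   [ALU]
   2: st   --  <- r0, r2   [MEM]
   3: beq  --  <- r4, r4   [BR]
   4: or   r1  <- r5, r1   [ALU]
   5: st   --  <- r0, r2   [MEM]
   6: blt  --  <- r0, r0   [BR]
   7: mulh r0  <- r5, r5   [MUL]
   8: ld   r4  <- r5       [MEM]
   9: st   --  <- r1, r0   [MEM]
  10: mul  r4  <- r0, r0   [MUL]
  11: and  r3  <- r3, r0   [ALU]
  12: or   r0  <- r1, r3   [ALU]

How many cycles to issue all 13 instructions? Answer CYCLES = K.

CYCLES = 8

t=0 i0&i1:add or ; dual
t=1 i2&i3:st beq ; dual
t=2 i4&i5:or st ; dual
t=3 i6:blt ; no-port BR/MUL
t=4 i7&i8:mulh ld ; dual
t=5 i9&i10:st mul ; dual
t=6 i11:and ; RAW r3
t=7 i12:or ; tail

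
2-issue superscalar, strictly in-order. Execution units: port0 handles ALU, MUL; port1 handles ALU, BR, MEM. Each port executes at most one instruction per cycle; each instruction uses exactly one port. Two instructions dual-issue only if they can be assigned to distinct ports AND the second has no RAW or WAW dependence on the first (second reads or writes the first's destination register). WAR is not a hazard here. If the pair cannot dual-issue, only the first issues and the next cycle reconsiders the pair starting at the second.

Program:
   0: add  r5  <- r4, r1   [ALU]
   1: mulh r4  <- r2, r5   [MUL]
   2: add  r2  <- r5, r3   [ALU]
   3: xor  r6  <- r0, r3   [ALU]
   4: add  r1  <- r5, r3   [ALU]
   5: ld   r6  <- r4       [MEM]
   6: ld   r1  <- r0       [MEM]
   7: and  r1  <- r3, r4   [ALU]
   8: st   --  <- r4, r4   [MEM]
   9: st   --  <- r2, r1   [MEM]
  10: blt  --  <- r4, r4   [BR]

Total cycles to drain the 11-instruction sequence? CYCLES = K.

CYCLES = 8

t=0 i0:add ; RAW r5
t=1 i1+i2:mulh+add ; 2-wide
t=2 i3+i4:xor+add ; 2-wide
t=3 i5:ld ; no-port MEM/MEM
t=4 i6:ld ; WAW r1
t=5 i7+i8:and+st ; 2-wide
t=6 i9:st ; no-port MEM/BR
t=7 i10:blt ; tail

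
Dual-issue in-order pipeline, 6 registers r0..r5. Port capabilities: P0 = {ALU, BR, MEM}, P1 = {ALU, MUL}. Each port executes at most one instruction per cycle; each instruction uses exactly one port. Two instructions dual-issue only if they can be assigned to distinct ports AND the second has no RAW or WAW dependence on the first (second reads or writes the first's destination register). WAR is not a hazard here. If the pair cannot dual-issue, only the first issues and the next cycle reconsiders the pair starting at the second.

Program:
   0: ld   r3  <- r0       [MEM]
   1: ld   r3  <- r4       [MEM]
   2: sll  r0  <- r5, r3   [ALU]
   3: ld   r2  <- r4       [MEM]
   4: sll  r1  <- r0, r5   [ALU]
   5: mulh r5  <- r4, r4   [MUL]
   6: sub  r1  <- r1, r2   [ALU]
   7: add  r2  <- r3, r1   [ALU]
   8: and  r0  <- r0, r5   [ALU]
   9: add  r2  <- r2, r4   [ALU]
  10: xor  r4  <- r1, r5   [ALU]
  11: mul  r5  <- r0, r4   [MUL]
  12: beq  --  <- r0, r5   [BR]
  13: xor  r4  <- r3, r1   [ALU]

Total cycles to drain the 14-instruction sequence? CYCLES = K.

CYCLES = 9

t=0 i0:ld ; no-port MEM/MEM
t=1 i1:ld ; RAW r3
t=2 i2+i3:sll/ld ; pair
t=3 i4+i5:sll/mulh ; pair
t=4 i6:sub ; RAW r1
t=5 i7+i8:add/and ; pair
t=6 i9+i10:add/xor ; pair
t=7 i11:mul ; RAW r5
t=8 i12+i13:beq/xor ; pair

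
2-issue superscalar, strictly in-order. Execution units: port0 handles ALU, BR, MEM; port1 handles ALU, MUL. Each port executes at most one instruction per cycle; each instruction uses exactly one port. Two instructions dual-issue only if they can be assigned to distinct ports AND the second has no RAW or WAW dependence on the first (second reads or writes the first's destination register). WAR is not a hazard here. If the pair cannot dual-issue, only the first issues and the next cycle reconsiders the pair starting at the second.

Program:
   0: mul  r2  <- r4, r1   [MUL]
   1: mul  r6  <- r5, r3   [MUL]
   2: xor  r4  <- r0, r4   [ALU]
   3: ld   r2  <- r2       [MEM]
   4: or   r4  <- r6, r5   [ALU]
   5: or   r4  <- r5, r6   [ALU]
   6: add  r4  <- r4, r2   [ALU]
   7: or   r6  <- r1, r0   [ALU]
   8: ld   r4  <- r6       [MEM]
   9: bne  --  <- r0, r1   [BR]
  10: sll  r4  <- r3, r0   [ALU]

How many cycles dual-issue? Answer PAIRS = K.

#0 head=0: mul.MUL i0 no-port MUL/MUL
#1 head=1: mul.MUL xor.ALU i1,i2 pair
#2 head=3: ld.MEM or.ALU i3,i4 pair
#3 head=5: or.ALU i5 RAW+WAW r4
#4 head=6: add.ALU or.ALU i6,i7 pair
#5 head=8: ld.MEM i8 no-port MEM/BR
#6 head=9: bne.BR sll.ALU i9,i10 pair

PAIRS = 4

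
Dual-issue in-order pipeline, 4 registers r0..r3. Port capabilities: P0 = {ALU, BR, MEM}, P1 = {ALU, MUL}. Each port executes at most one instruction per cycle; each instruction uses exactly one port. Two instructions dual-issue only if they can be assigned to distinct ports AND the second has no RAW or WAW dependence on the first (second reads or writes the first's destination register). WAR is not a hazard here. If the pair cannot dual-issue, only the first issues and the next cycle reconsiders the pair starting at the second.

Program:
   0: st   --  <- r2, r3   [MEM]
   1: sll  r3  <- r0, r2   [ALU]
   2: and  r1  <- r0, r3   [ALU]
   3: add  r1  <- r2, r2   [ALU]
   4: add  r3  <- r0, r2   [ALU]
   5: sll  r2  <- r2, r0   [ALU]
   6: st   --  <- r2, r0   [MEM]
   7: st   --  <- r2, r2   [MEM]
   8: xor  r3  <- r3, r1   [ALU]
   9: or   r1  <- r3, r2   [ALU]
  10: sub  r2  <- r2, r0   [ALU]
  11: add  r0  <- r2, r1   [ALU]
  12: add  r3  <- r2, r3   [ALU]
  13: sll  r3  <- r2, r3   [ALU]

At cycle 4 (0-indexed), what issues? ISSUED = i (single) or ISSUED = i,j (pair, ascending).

  cy0 -> i0&i1 (st.MEM+sll.ALU) pair
  cy1 -> i2 (and.ALU) WAW r1
  cy2 -> i3&i4 (add.ALU+add.ALU) pair
  cy3 -> i5 (sll.ALU) RAW r2
  cy4 -> i6 (st.MEM) no-port MEM/MEM
  cy5 -> i7&i8 (st.MEM+xor.ALU) pair
  cy6 -> i9&i10 (or.ALU+sub.ALU) pair
  cy7 -> i11&i12 (add.ALU+add.ALU) pair
  cy8 -> i13 (sll.ALU) tail

ISSUED = 6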